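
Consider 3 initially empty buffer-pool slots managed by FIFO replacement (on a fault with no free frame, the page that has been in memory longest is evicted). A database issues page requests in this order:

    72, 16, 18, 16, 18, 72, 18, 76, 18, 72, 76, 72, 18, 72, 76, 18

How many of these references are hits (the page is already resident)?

72: fault, frames {72}
16: fault, frames {72,16}
18: fault, frames {72,16,18}
16: hit
18: hit
72: hit
18: hit
76: fault, evict 72, frames {16,18,76}
18: hit
72: fault, evict 16, frames {18,76,72}
76: hit
72: hit
18: hit
72: hit
76: hit
18: hit
Hits: 11.

11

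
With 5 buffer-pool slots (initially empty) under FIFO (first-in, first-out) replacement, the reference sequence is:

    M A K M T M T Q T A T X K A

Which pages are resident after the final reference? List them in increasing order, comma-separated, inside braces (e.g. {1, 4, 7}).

{A, K, Q, T, X}

M → miss, frames (M)
A → miss, frames (M A)
K → miss, frames (M A K)
M → hit
T → miss, frames (M A K T)
M → hit
T → hit
Q → miss, frames (M A K T Q)
T → hit
A → hit
T → hit
X → miss, evict M, frames (A K T Q X)
K → hit
A → hit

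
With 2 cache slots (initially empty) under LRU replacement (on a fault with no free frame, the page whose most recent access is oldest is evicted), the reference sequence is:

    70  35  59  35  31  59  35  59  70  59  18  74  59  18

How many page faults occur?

11

70 → miss, frames [70]
35 → miss, frames [70, 35]
59 → miss, evict 70, frames [35, 59]
35 → hit
31 → miss, evict 59, frames [35, 31]
59 → miss, evict 35, frames [31, 59]
35 → miss, evict 31, frames [59, 35]
59 → hit
70 → miss, evict 35, frames [59, 70]
59 → hit
18 → miss, evict 70, frames [59, 18]
74 → miss, evict 59, frames [18, 74]
59 → miss, evict 18, frames [74, 59]
18 → miss, evict 74, frames [59, 18]
Page faults: 11.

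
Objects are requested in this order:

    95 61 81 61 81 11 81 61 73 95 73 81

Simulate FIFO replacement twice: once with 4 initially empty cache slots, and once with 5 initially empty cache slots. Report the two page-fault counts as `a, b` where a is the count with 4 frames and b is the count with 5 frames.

6, 5

4 frames: F F F . . F . . F F . . → 6 faults.
5 frames: F F F . . F . . F . . . → 5 faults.
5 < 6: adding a frame reduced faults, as is typical.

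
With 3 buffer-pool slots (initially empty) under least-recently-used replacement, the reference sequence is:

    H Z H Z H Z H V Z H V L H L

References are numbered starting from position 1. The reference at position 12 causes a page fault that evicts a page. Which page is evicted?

Z

pos 1: H -> fault, frames (H)
pos 2: Z -> fault, frames (H Z)
pos 3: H -> hit
pos 4: Z -> hit
pos 5: H -> hit
pos 6: Z -> hit
pos 7: H -> hit
pos 8: V -> fault, frames (Z H V)
pos 9: Z -> hit
pos 10: H -> hit
pos 11: V -> hit
pos 12: L -> fault, evict Z, frames (H V L)
At position 12, page Z is evicted.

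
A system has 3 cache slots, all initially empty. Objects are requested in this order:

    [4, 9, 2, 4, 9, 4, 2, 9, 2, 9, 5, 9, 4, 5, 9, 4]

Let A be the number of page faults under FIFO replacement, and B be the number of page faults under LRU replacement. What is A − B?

Under FIFO: F F F . . . . . . . F . F . F . → 6 faults.
Under LRU: F F F . . . . . . . F . F . . . → 5 faults.
A − B = 6 − 5 = 1.

1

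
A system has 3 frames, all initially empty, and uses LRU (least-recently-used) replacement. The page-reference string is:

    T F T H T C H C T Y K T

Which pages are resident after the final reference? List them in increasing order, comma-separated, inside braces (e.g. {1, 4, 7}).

{K, T, Y}

T -> fault, frames [T]
F -> fault, frames [T, F]
T -> hit
H -> fault, frames [F, T, H]
T -> hit
C -> fault, evict F, frames [H, T, C]
H -> hit
C -> hit
T -> hit
Y -> fault, evict H, frames [C, T, Y]
K -> fault, evict C, frames [T, Y, K]
T -> hit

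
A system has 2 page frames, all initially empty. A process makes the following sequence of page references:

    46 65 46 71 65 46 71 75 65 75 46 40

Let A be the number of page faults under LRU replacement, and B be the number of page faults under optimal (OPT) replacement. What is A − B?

2

Under LRU: F F . F F F F F F . F F → 10 faults.
Under OPT: F F . F . F . F F . F F → 8 faults.
A − B = 10 − 8 = 2.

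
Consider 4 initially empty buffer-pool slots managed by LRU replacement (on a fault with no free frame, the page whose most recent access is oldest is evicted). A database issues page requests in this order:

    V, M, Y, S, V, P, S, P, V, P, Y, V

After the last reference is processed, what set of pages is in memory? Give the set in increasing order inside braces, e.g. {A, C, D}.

{P, S, V, Y}

V → fault, frames [V]
M → fault, frames [V, M]
Y → fault, frames [V, M, Y]
S → fault, frames [V, M, Y, S]
V → hit
P → fault, evict M, frames [Y, S, V, P]
S → hit
P → hit
V → hit
P → hit
Y → hit
V → hit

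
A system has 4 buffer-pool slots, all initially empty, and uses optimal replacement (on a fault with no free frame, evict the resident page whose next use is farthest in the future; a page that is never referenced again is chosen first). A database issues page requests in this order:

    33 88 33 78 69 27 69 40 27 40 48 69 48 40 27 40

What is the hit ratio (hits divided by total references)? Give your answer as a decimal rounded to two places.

33 -> miss, frames {33}
88 -> miss, frames {33,88}
33 -> hit
78 -> miss, frames {33,88,78}
69 -> miss, frames {33,88,78,69}
27 -> miss, evict 78, frames {33,88,69,27}
69 -> hit
40 -> miss, evict 88, frames {33,69,27,40}
27 -> hit
40 -> hit
48 -> miss, evict 33, frames {69,27,40,48}
69 -> hit
48 -> hit
40 -> hit
27 -> hit
40 -> hit
Hits: 9 of 16 references → 9/16 = 0.5625.

0.56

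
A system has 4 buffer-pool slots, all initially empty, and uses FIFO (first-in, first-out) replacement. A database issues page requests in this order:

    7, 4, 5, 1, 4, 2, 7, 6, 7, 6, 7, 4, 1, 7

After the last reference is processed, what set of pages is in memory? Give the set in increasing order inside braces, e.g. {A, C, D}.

{1, 4, 6, 7}

7: fault, frames {7}
4: fault, frames {7,4}
5: fault, frames {7,4,5}
1: fault, frames {7,4,5,1}
4: hit
2: fault, evict 7, frames {4,5,1,2}
7: fault, evict 4, frames {5,1,2,7}
6: fault, evict 5, frames {1,2,7,6}
7: hit
6: hit
7: hit
4: fault, evict 1, frames {2,7,6,4}
1: fault, evict 2, frames {7,6,4,1}
7: hit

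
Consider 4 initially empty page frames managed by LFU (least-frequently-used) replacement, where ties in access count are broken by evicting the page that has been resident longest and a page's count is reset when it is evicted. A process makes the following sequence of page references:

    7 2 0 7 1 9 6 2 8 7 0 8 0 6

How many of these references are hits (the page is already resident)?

4

7 → miss, frames (7)
2 → miss, frames (7 2)
0 → miss, frames (7 2 0)
7 → hit
1 → miss, frames (7 2 0 1)
9 → miss, evict 2, frames (7 0 1 9)
6 → miss, evict 0, frames (7 1 9 6)
2 → miss, evict 1, frames (7 9 6 2)
8 → miss, evict 9, frames (7 6 2 8)
7 → hit
0 → miss, evict 6, frames (7 2 8 0)
8 → hit
0 → hit
6 → miss, evict 2, frames (7 8 0 6)
Hits: 4.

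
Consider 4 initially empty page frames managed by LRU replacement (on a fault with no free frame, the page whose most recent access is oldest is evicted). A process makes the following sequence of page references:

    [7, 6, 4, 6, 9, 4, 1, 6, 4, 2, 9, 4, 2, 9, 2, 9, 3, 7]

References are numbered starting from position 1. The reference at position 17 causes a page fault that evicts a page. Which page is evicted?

pos 1: 7 -> miss, frames (7)
pos 2: 6 -> miss, frames (7 6)
pos 3: 4 -> miss, frames (7 6 4)
pos 4: 6 -> hit
pos 5: 9 -> miss, frames (7 4 6 9)
pos 6: 4 -> hit
pos 7: 1 -> miss, evict 7, frames (6 9 4 1)
pos 8: 6 -> hit
pos 9: 4 -> hit
pos 10: 2 -> miss, evict 9, frames (1 6 4 2)
pos 11: 9 -> miss, evict 1, frames (6 4 2 9)
pos 12: 4 -> hit
pos 13: 2 -> hit
pos 14: 9 -> hit
pos 15: 2 -> hit
pos 16: 9 -> hit
pos 17: 3 -> miss, evict 6, frames (4 2 9 3)
At position 17, page 6 is evicted.

6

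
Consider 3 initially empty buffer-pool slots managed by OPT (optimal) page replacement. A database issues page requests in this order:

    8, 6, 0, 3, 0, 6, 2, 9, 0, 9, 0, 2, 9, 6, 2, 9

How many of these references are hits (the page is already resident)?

9

8: fault, frames {8}
6: fault, frames {8,6}
0: fault, frames {8,6,0}
3: fault, evict 8, frames {6,0,3}
0: hit
6: hit
2: fault, evict 3, frames {6,0,2}
9: fault, evict 6, frames {0,2,9}
0: hit
9: hit
0: hit
2: hit
9: hit
6: fault, evict 0, frames {2,9,6}
2: hit
9: hit
Hits: 9.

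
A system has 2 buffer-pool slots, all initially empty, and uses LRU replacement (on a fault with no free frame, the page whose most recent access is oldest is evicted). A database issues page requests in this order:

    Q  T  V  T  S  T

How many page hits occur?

Q: fault, frames {Q}
T: fault, frames {Q,T}
V: fault, evict Q, frames {T,V}
T: hit
S: fault, evict V, frames {T,S}
T: hit
Hits: 2.

2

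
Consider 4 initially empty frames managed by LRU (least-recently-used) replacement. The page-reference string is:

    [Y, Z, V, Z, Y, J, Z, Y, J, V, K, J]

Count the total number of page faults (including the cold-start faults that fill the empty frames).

Y: fault, frames [Y]
Z: fault, frames [Y, Z]
V: fault, frames [Y, Z, V]
Z: hit
Y: hit
J: fault, frames [V, Z, Y, J]
Z: hit
Y: hit
J: hit
V: hit
K: fault, evict Z, frames [Y, J, V, K]
J: hit
Page faults: 5.

5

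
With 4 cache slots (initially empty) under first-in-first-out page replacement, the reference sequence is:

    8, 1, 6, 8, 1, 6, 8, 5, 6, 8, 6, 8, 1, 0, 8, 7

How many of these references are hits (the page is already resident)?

8 -> miss, frames [8]
1 -> miss, frames [8, 1]
6 -> miss, frames [8, 1, 6]
8 -> hit
1 -> hit
6 -> hit
8 -> hit
5 -> miss, frames [8, 1, 6, 5]
6 -> hit
8 -> hit
6 -> hit
8 -> hit
1 -> hit
0 -> miss, evict 8, frames [1, 6, 5, 0]
8 -> miss, evict 1, frames [6, 5, 0, 8]
7 -> miss, evict 6, frames [5, 0, 8, 7]
Hits: 9.

9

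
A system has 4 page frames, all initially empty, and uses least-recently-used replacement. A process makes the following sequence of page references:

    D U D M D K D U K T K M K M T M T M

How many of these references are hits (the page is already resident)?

D → fault, frames {D}
U → fault, frames {D,U}
D → hit
M → fault, frames {U,D,M}
D → hit
K → fault, frames {U,M,D,K}
D → hit
U → hit
K → hit
T → fault, evict M, frames {D,U,K,T}
K → hit
M → fault, evict D, frames {U,T,K,M}
K → hit
M → hit
T → hit
M → hit
T → hit
M → hit
Hits: 12.

12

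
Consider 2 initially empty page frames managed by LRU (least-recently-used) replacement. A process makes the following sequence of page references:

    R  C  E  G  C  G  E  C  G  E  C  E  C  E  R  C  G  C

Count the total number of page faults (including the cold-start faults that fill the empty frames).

13

R → fault, frames (R)
C → fault, frames (R C)
E → fault, evict R, frames (C E)
G → fault, evict C, frames (E G)
C → fault, evict E, frames (G C)
G → hit
E → fault, evict C, frames (G E)
C → fault, evict G, frames (E C)
G → fault, evict E, frames (C G)
E → fault, evict C, frames (G E)
C → fault, evict G, frames (E C)
E → hit
C → hit
E → hit
R → fault, evict C, frames (E R)
C → fault, evict E, frames (R C)
G → fault, evict R, frames (C G)
C → hit
Page faults: 13.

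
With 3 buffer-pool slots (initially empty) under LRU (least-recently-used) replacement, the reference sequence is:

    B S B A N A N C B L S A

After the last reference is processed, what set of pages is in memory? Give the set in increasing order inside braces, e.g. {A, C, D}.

{A, L, S}

B -> miss, frames [B]
S -> miss, frames [B, S]
B -> hit
A -> miss, frames [S, B, A]
N -> miss, evict S, frames [B, A, N]
A -> hit
N -> hit
C -> miss, evict B, frames [A, N, C]
B -> miss, evict A, frames [N, C, B]
L -> miss, evict N, frames [C, B, L]
S -> miss, evict C, frames [B, L, S]
A -> miss, evict B, frames [L, S, A]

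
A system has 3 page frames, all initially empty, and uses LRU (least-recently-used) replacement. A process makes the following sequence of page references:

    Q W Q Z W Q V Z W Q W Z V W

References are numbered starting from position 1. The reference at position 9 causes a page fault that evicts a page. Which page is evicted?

pos 1: Q → miss, frames (Q)
pos 2: W → miss, frames (Q W)
pos 3: Q → hit
pos 4: Z → miss, frames (W Q Z)
pos 5: W → hit
pos 6: Q → hit
pos 7: V → miss, evict Z, frames (W Q V)
pos 8: Z → miss, evict W, frames (Q V Z)
pos 9: W → miss, evict Q, frames (V Z W)
At position 9, page Q is evicted.

Q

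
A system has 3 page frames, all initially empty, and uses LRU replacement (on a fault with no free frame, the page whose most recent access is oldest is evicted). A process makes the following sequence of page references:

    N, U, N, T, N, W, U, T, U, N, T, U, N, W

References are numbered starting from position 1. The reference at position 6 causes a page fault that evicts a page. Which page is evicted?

pos 1: N → miss, frames (N)
pos 2: U → miss, frames (N U)
pos 3: N → hit
pos 4: T → miss, frames (U N T)
pos 5: N → hit
pos 6: W → miss, evict U, frames (T N W)
At position 6, page U is evicted.

U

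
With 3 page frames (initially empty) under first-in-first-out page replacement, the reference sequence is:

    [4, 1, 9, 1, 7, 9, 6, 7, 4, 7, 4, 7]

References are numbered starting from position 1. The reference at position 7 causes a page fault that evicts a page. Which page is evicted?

1

pos 1: 4: fault, frames (4)
pos 2: 1: fault, frames (4 1)
pos 3: 9: fault, frames (4 1 9)
pos 4: 1: hit
pos 5: 7: fault, evict 4, frames (1 9 7)
pos 6: 9: hit
pos 7: 6: fault, evict 1, frames (9 7 6)
At position 7, page 1 is evicted.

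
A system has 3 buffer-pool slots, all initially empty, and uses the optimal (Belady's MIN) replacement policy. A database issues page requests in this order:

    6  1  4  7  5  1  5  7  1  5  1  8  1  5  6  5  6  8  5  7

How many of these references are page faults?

6 → fault, frames (6)
1 → fault, frames (6 1)
4 → fault, frames (6 1 4)
7 → fault, evict 4, frames (6 1 7)
5 → fault, evict 6, frames (1 7 5)
1 → hit
5 → hit
7 → hit
1 → hit
5 → hit
1 → hit
8 → fault, evict 7, frames (1 5 8)
1 → hit
5 → hit
6 → fault, evict 1, frames (5 8 6)
5 → hit
6 → hit
8 → hit
5 → hit
7 → fault, evict 6, frames (5 8 7)
Page faults: 8.

8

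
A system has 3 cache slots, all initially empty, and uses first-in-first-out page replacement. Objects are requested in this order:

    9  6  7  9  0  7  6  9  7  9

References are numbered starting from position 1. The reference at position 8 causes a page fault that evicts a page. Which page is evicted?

pos 1: 9 -> miss, frames [9]
pos 2: 6 -> miss, frames [9, 6]
pos 3: 7 -> miss, frames [9, 6, 7]
pos 4: 9 -> hit
pos 5: 0 -> miss, evict 9, frames [6, 7, 0]
pos 6: 7 -> hit
pos 7: 6 -> hit
pos 8: 9 -> miss, evict 6, frames [7, 0, 9]
At position 8, page 6 is evicted.

6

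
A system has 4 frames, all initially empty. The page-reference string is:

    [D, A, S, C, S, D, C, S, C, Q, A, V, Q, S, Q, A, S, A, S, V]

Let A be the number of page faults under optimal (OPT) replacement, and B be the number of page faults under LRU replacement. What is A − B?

-2

Under OPT: F F F F . . . . . F . F . . . . . . . . → 6 faults.
Under LRU: F F F F . . . . . F F F . F . . . . . . → 8 faults.
A − B = 6 − 8 = -2.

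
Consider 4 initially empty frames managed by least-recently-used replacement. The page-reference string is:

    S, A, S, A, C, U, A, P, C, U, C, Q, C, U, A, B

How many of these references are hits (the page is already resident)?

8

S → fault, frames [S]
A → fault, frames [S, A]
S → hit
A → hit
C → fault, frames [S, A, C]
U → fault, frames [S, A, C, U]
A → hit
P → fault, evict S, frames [C, U, A, P]
C → hit
U → hit
C → hit
Q → fault, evict A, frames [P, U, C, Q]
C → hit
U → hit
A → fault, evict P, frames [Q, C, U, A]
B → fault, evict Q, frames [C, U, A, B]
Hits: 8.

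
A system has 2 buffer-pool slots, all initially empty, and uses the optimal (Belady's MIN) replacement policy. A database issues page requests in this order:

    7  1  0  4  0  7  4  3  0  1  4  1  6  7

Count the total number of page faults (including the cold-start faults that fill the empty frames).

7 → fault, frames [7]
1 → fault, frames [7, 1]
0 → fault, evict 1, frames [7, 0]
4 → fault, evict 7, frames [0, 4]
0 → hit
7 → fault, evict 0, frames [4, 7]
4 → hit
3 → fault, evict 7, frames [4, 3]
0 → fault, evict 3, frames [4, 0]
1 → fault, evict 0, frames [4, 1]
4 → hit
1 → hit
6 → fault, evict 1, frames [4, 6]
7 → fault, evict 6, frames [4, 7]
Page faults: 10.

10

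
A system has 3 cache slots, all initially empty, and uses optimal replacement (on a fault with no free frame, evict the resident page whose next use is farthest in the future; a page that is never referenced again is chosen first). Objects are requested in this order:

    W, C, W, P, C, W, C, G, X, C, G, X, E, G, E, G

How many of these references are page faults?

6

W -> fault, frames [W]
C -> fault, frames [W, C]
W -> hit
P -> fault, frames [W, C, P]
C -> hit
W -> hit
C -> hit
G -> fault, evict P, frames [W, C, G]
X -> fault, evict W, frames [C, G, X]
C -> hit
G -> hit
X -> hit
E -> fault, evict X, frames [C, G, E]
G -> hit
E -> hit
G -> hit
Page faults: 6.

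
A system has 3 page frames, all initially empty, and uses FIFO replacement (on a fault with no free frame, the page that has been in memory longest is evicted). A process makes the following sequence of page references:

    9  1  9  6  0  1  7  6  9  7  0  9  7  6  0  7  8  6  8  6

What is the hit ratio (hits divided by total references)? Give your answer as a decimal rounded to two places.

0.45

9 → fault, frames {9}
1 → fault, frames {9,1}
9 → hit
6 → fault, frames {9,1,6}
0 → fault, evict 9, frames {1,6,0}
1 → hit
7 → fault, evict 1, frames {6,0,7}
6 → hit
9 → fault, evict 6, frames {0,7,9}
7 → hit
0 → hit
9 → hit
7 → hit
6 → fault, evict 0, frames {7,9,6}
0 → fault, evict 7, frames {9,6,0}
7 → fault, evict 9, frames {6,0,7}
8 → fault, evict 6, frames {0,7,8}
6 → fault, evict 0, frames {7,8,6}
8 → hit
6 → hit
Hits: 9 of 20 references → 9/20 = 0.4500.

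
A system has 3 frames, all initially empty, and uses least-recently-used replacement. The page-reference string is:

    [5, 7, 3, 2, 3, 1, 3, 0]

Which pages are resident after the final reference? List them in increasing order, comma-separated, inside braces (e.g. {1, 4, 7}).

{0, 1, 3}

5: miss, frames {5}
7: miss, frames {5,7}
3: miss, frames {5,7,3}
2: miss, evict 5, frames {7,3,2}
3: hit
1: miss, evict 7, frames {2,3,1}
3: hit
0: miss, evict 2, frames {1,3,0}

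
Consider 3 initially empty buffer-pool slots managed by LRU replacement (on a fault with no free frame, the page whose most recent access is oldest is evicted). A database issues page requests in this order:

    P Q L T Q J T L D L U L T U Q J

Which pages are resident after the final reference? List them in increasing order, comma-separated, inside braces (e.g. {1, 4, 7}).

{J, Q, U}

P: fault, frames [P]
Q: fault, frames [P, Q]
L: fault, frames [P, Q, L]
T: fault, evict P, frames [Q, L, T]
Q: hit
J: fault, evict L, frames [T, Q, J]
T: hit
L: fault, evict Q, frames [J, T, L]
D: fault, evict J, frames [T, L, D]
L: hit
U: fault, evict T, frames [D, L, U]
L: hit
T: fault, evict D, frames [U, L, T]
U: hit
Q: fault, evict L, frames [T, U, Q]
J: fault, evict T, frames [U, Q, J]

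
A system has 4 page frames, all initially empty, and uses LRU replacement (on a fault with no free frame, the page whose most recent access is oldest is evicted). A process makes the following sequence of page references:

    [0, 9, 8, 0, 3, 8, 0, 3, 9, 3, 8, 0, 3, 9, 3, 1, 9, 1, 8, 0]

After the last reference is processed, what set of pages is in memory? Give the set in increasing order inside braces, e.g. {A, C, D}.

{0, 1, 8, 9}

0: fault, frames [0]
9: fault, frames [0, 9]
8: fault, frames [0, 9, 8]
0: hit
3: fault, frames [9, 8, 0, 3]
8: hit
0: hit
3: hit
9: hit
3: hit
8: hit
0: hit
3: hit
9: hit
3: hit
1: fault, evict 8, frames [0, 9, 3, 1]
9: hit
1: hit
8: fault, evict 0, frames [3, 9, 1, 8]
0: fault, evict 3, frames [9, 1, 8, 0]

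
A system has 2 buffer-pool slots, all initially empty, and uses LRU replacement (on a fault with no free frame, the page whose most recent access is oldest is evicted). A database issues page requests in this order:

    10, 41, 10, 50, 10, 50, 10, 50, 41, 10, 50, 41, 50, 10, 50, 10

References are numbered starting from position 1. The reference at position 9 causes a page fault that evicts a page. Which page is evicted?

pos 1: 10 -> miss, frames [10]
pos 2: 41 -> miss, frames [10, 41]
pos 3: 10 -> hit
pos 4: 50 -> miss, evict 41, frames [10, 50]
pos 5: 10 -> hit
pos 6: 50 -> hit
pos 7: 10 -> hit
pos 8: 50 -> hit
pos 9: 41 -> miss, evict 10, frames [50, 41]
At position 9, page 10 is evicted.

10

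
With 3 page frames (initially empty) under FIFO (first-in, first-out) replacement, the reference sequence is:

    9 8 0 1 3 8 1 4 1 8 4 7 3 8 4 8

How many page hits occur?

4

9: fault, frames (9)
8: fault, frames (9 8)
0: fault, frames (9 8 0)
1: fault, evict 9, frames (8 0 1)
3: fault, evict 8, frames (0 1 3)
8: fault, evict 0, frames (1 3 8)
1: hit
4: fault, evict 1, frames (3 8 4)
1: fault, evict 3, frames (8 4 1)
8: hit
4: hit
7: fault, evict 8, frames (4 1 7)
3: fault, evict 4, frames (1 7 3)
8: fault, evict 1, frames (7 3 8)
4: fault, evict 7, frames (3 8 4)
8: hit
Hits: 4.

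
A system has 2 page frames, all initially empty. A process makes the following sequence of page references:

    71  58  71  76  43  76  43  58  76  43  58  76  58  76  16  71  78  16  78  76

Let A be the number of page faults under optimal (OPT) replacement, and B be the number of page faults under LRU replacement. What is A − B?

-3

Under OPT: F F . F F . . F . F . F . . F F F . . F → 11 faults.
Under LRU: F F . F F . . F F F F F . . F F F F . F → 14 faults.
A − B = 11 − 14 = -3.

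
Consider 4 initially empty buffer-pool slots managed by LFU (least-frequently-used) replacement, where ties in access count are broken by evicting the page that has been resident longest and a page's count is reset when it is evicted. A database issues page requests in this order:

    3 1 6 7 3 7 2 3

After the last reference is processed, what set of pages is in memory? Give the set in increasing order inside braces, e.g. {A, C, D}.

{2, 3, 6, 7}

3: miss, frames (3)
1: miss, frames (3 1)
6: miss, frames (3 1 6)
7: miss, frames (3 1 6 7)
3: hit
7: hit
2: miss, evict 1, frames (3 6 7 2)
3: hit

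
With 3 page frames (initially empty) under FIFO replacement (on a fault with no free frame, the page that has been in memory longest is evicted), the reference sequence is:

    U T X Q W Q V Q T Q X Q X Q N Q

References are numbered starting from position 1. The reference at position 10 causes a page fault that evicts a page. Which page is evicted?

W

pos 1: U → miss, frames (U)
pos 2: T → miss, frames (U T)
pos 3: X → miss, frames (U T X)
pos 4: Q → miss, evict U, frames (T X Q)
pos 5: W → miss, evict T, frames (X Q W)
pos 6: Q → hit
pos 7: V → miss, evict X, frames (Q W V)
pos 8: Q → hit
pos 9: T → miss, evict Q, frames (W V T)
pos 10: Q → miss, evict W, frames (V T Q)
At position 10, page W is evicted.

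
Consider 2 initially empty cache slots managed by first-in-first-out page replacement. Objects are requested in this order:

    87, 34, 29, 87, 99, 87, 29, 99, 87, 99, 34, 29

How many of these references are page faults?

87 → fault, frames [87]
34 → fault, frames [87, 34]
29 → fault, evict 87, frames [34, 29]
87 → fault, evict 34, frames [29, 87]
99 → fault, evict 29, frames [87, 99]
87 → hit
29 → fault, evict 87, frames [99, 29]
99 → hit
87 → fault, evict 99, frames [29, 87]
99 → fault, evict 29, frames [87, 99]
34 → fault, evict 87, frames [99, 34]
29 → fault, evict 99, frames [34, 29]
Page faults: 10.

10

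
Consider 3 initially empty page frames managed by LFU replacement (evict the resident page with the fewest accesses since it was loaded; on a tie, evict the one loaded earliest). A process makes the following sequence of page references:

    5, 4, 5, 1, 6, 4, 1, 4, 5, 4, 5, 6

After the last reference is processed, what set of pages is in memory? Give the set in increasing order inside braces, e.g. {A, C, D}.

5: fault, frames {5}
4: fault, frames {5,4}
5: hit
1: fault, frames {5,4,1}
6: fault, evict 4, frames {5,1,6}
4: fault, evict 1, frames {5,6,4}
1: fault, evict 6, frames {5,4,1}
4: hit
5: hit
4: hit
5: hit
6: fault, evict 1, frames {5,4,6}

{4, 5, 6}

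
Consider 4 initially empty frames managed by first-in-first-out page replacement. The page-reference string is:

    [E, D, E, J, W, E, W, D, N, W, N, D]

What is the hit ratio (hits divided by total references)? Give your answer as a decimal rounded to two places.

0.58

E → miss, frames {E}
D → miss, frames {E,D}
E → hit
J → miss, frames {E,D,J}
W → miss, frames {E,D,J,W}
E → hit
W → hit
D → hit
N → miss, evict E, frames {D,J,W,N}
W → hit
N → hit
D → hit
Hits: 7 of 12 references → 7/12 = 0.5833.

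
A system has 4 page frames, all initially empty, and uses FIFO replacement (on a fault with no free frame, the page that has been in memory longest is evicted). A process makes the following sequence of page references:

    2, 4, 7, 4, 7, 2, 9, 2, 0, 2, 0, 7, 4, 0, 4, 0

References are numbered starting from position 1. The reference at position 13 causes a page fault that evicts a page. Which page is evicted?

7

pos 1: 2 → fault, frames [2]
pos 2: 4 → fault, frames [2, 4]
pos 3: 7 → fault, frames [2, 4, 7]
pos 4: 4 → hit
pos 5: 7 → hit
pos 6: 2 → hit
pos 7: 9 → fault, frames [2, 4, 7, 9]
pos 8: 2 → hit
pos 9: 0 → fault, evict 2, frames [4, 7, 9, 0]
pos 10: 2 → fault, evict 4, frames [7, 9, 0, 2]
pos 11: 0 → hit
pos 12: 7 → hit
pos 13: 4 → fault, evict 7, frames [9, 0, 2, 4]
At position 13, page 7 is evicted.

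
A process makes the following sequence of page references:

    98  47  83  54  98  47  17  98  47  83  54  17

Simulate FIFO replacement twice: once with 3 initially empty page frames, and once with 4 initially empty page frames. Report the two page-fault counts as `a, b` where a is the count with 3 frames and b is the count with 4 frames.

9, 10

3 frames: F F F F F F F . . F F . → 9 faults.
4 frames: F F F F . . F F F F F F → 10 faults.
10 > 9: adding a frame increased faults — Belady's anomaly.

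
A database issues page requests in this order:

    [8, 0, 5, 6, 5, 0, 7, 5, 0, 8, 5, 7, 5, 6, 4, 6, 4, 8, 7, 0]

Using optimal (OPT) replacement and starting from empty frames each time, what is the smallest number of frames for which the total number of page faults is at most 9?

f=1: 20 faults
f=2: 14 faults
f=3: 10 faults
f=4: 8 faults
f=5: 6 faults
f=6: 6 faults
Smallest f with faults ≤ 9 is 4.

4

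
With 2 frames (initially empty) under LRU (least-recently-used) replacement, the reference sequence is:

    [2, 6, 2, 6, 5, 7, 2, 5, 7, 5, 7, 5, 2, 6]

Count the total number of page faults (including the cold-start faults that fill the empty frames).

2 -> miss, frames [2]
6 -> miss, frames [2, 6]
2 -> hit
6 -> hit
5 -> miss, evict 2, frames [6, 5]
7 -> miss, evict 6, frames [5, 7]
2 -> miss, evict 5, frames [7, 2]
5 -> miss, evict 7, frames [2, 5]
7 -> miss, evict 2, frames [5, 7]
5 -> hit
7 -> hit
5 -> hit
2 -> miss, evict 7, frames [5, 2]
6 -> miss, evict 5, frames [2, 6]
Page faults: 9.

9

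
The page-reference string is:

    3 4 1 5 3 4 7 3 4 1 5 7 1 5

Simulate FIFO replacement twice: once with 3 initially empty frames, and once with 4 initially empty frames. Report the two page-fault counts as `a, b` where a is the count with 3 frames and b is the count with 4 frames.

9, 10

3 frames: F F F F F F F . . F F . . . → 9 faults.
4 frames: F F F F . . F F F F F F . . → 10 faults.
10 > 9: adding a frame increased faults — Belady's anomaly.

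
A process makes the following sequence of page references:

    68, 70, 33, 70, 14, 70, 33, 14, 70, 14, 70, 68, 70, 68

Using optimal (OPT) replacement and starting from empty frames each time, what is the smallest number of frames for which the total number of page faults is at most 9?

f=1: 14 faults
f=2: 7 faults
f=3: 5 faults
f=4: 4 faults
Smallest f with faults ≤ 9 is 2.

2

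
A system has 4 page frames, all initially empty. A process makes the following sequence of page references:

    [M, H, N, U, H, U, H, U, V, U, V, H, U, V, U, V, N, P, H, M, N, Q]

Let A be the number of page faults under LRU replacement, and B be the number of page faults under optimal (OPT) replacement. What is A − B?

Under LRU: F F F F . . . . F . . . . . . . . F F F . F → 9 faults.
Under OPT: F F F F . . . . F . . . . . . . . F . F . F → 8 faults.
A − B = 9 − 8 = 1.

1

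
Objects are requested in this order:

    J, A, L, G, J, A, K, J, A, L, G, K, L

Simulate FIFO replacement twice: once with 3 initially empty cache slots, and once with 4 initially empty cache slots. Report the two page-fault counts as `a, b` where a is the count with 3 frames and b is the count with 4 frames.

3 frames: F F F F F F F . . F F . . → 9 faults.
4 frames: F F F F . . F F F F F F . → 10 faults.
10 > 9: adding a frame increased faults — Belady's anomaly.

9, 10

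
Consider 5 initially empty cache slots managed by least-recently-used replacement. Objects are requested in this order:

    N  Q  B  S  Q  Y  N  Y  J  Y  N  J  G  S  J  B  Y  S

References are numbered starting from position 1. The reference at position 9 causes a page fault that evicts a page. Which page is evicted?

B

pos 1: N -> miss, frames (N)
pos 2: Q -> miss, frames (N Q)
pos 3: B -> miss, frames (N Q B)
pos 4: S -> miss, frames (N Q B S)
pos 5: Q -> hit
pos 6: Y -> miss, frames (N B S Q Y)
pos 7: N -> hit
pos 8: Y -> hit
pos 9: J -> miss, evict B, frames (S Q N Y J)
At position 9, page B is evicted.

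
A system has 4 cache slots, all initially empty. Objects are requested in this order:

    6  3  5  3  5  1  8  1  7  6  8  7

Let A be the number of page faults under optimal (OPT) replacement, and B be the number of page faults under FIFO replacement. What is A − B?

Under OPT: F F F . . F F . F . . . → 6 faults.
Under FIFO: F F F . . F F . F F . . → 7 faults.
A − B = 6 − 7 = -1.

-1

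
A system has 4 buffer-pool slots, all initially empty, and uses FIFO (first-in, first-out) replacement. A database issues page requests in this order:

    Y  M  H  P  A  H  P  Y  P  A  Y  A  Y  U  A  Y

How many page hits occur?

Y: fault, frames (Y)
M: fault, frames (Y M)
H: fault, frames (Y M H)
P: fault, frames (Y M H P)
A: fault, evict Y, frames (M H P A)
H: hit
P: hit
Y: fault, evict M, frames (H P A Y)
P: hit
A: hit
Y: hit
A: hit
Y: hit
U: fault, evict H, frames (P A Y U)
A: hit
Y: hit
Hits: 9.

9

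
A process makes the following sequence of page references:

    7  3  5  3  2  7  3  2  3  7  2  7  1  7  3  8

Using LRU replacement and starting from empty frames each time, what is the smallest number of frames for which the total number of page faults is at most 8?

3

f=1: 16 faults
f=2: 12 faults
f=3: 8 faults
f=4: 6 faults
f=5: 6 faults
f=6: 6 faults
Smallest f with faults ≤ 8 is 3.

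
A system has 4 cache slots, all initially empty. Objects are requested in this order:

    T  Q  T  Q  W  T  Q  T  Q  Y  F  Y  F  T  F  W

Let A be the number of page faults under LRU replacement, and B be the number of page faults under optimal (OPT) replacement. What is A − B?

1

Under LRU: F F . . F . . . . F F . . . . F → 6 faults.
Under OPT: F F . . F . . . . F F . . . . . → 5 faults.
A − B = 6 − 5 = 1.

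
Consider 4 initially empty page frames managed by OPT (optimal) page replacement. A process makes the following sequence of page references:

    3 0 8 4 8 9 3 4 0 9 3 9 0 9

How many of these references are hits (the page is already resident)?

3 → fault, frames (3)
0 → fault, frames (3 0)
8 → fault, frames (3 0 8)
4 → fault, frames (3 0 8 4)
8 → hit
9 → fault, evict 8, frames (3 0 4 9)
3 → hit
4 → hit
0 → hit
9 → hit
3 → hit
9 → hit
0 → hit
9 → hit
Hits: 9.

9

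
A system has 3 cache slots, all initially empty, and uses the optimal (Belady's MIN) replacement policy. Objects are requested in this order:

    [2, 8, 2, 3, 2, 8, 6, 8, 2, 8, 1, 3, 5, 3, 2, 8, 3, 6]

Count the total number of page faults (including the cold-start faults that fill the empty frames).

2: miss, frames {2}
8: miss, frames {2,8}
2: hit
3: miss, frames {2,8,3}
2: hit
8: hit
6: miss, evict 3, frames {2,8,6}
8: hit
2: hit
8: hit
1: miss, evict 6, frames {2,8,1}
3: miss, evict 1, frames {2,8,3}
5: miss, evict 8, frames {2,3,5}
3: hit
2: hit
8: miss, evict 5, frames {2,3,8}
3: hit
6: miss, evict 8, frames {2,3,6}
Page faults: 9.

9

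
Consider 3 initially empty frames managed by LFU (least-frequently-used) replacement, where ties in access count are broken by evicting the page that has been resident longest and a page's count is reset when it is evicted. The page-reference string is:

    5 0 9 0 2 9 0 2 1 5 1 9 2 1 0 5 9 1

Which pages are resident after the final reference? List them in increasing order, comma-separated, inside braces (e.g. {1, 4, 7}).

5: miss, frames (5)
0: miss, frames (5 0)
9: miss, frames (5 0 9)
0: hit
2: miss, evict 5, frames (0 9 2)
9: hit
0: hit
2: hit
1: miss, evict 9, frames (0 2 1)
5: miss, evict 1, frames (0 2 5)
1: miss, evict 5, frames (0 2 1)
9: miss, evict 1, frames (0 2 9)
2: hit
1: miss, evict 9, frames (0 2 1)
0: hit
5: miss, evict 1, frames (0 2 5)
9: miss, evict 5, frames (0 2 9)
1: miss, evict 9, frames (0 2 1)

{0, 1, 2}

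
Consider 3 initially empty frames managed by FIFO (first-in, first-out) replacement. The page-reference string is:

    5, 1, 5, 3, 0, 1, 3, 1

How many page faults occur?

4

5: miss, frames (5)
1: miss, frames (5 1)
5: hit
3: miss, frames (5 1 3)
0: miss, evict 5, frames (1 3 0)
1: hit
3: hit
1: hit
Page faults: 4.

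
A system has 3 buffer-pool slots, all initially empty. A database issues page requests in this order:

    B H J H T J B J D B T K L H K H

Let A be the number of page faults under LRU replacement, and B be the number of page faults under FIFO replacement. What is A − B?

1

Under LRU: F F F . F . F . F . F F F F . . → 10 faults.
Under FIFO: F F F . F . F . F . . F F F . . → 9 faults.
A − B = 10 − 9 = 1.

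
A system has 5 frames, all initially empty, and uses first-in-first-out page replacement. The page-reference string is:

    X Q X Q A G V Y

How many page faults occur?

X -> miss, frames (X)
Q -> miss, frames (X Q)
X -> hit
Q -> hit
A -> miss, frames (X Q A)
G -> miss, frames (X Q A G)
V -> miss, frames (X Q A G V)
Y -> miss, evict X, frames (Q A G V Y)
Page faults: 6.

6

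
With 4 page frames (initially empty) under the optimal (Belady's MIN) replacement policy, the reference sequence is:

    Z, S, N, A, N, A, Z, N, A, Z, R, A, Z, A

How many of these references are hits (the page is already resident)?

Z → fault, frames [Z]
S → fault, frames [Z, S]
N → fault, frames [Z, S, N]
A → fault, frames [Z, S, N, A]
N → hit
A → hit
Z → hit
N → hit
A → hit
Z → hit
R → fault, evict N, frames [Z, S, A, R]
A → hit
Z → hit
A → hit
Hits: 9.

9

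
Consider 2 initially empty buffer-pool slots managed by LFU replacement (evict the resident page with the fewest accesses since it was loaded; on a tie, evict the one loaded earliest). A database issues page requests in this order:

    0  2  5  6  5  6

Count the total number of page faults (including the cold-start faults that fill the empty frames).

4

0: fault, frames (0)
2: fault, frames (0 2)
5: fault, evict 0, frames (2 5)
6: fault, evict 2, frames (5 6)
5: hit
6: hit
Page faults: 4.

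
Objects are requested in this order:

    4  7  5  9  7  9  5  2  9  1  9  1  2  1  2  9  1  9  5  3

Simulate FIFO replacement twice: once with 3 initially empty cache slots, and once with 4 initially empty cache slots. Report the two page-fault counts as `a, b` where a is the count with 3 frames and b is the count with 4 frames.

8, 7

3 frames: F F F F . . . F . F . . . . . . . . F F → 8 faults.
4 frames: F F F F . . . F . F . . . . . . . . . F → 7 faults.
7 < 8: adding a frame reduced faults, as is typical.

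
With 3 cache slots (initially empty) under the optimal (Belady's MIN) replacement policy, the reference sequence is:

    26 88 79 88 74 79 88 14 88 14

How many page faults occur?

5

26: miss, frames [26]
88: miss, frames [26, 88]
79: miss, frames [26, 88, 79]
88: hit
74: miss, evict 26, frames [88, 79, 74]
79: hit
88: hit
14: miss, evict 74, frames [88, 79, 14]
88: hit
14: hit
Page faults: 5.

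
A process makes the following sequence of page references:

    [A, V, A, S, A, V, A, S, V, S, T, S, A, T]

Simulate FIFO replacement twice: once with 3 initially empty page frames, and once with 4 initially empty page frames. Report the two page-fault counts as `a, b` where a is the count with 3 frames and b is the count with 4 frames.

5, 4

3 frames: F F . F . . . . . . F . F . → 5 faults.
4 frames: F F . F . . . . . . F . . . → 4 faults.
4 < 5: adding a frame reduced faults, as is typical.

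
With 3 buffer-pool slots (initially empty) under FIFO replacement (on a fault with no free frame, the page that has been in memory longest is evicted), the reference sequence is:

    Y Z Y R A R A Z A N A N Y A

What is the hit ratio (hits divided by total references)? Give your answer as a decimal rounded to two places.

0.57

Y → miss, frames (Y)
Z → miss, frames (Y Z)
Y → hit
R → miss, frames (Y Z R)
A → miss, evict Y, frames (Z R A)
R → hit
A → hit
Z → hit
A → hit
N → miss, evict Z, frames (R A N)
A → hit
N → hit
Y → miss, evict R, frames (A N Y)
A → hit
Hits: 8 of 14 references → 8/14 = 0.5714.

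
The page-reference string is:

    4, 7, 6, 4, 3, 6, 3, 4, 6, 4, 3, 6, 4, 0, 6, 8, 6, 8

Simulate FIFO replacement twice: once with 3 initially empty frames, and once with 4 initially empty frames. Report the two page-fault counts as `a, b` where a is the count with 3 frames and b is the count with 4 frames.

8, 6

3 frames: F F F . F . . F . . . . . F F F . . → 8 faults.
4 frames: F F F . F . . . . . . . . F . F . . → 6 faults.
6 < 8: adding a frame reduced faults, as is typical.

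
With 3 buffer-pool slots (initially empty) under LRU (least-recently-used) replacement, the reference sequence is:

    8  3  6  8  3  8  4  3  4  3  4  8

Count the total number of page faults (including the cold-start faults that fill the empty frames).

8 -> miss, frames [8]
3 -> miss, frames [8, 3]
6 -> miss, frames [8, 3, 6]
8 -> hit
3 -> hit
8 -> hit
4 -> miss, evict 6, frames [3, 8, 4]
3 -> hit
4 -> hit
3 -> hit
4 -> hit
8 -> hit
Page faults: 4.

4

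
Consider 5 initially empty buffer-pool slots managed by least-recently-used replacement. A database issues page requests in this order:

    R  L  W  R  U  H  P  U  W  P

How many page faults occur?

6

R -> miss, frames [R]
L -> miss, frames [R, L]
W -> miss, frames [R, L, W]
R -> hit
U -> miss, frames [L, W, R, U]
H -> miss, frames [L, W, R, U, H]
P -> miss, evict L, frames [W, R, U, H, P]
U -> hit
W -> hit
P -> hit
Page faults: 6.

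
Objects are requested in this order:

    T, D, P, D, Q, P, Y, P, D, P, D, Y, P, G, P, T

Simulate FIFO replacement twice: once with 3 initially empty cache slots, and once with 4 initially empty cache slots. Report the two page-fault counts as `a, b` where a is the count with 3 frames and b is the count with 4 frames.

3 frames: F F F . F . F . F F . . . F . F → 9 faults.
4 frames: F F F . F . F . . . . . . F . F → 7 faults.
7 < 9: adding a frame reduced faults, as is typical.

9, 7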